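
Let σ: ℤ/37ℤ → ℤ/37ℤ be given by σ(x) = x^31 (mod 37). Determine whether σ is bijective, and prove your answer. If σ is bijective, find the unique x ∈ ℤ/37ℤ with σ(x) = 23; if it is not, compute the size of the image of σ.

Since 37 is prime, the nonzero elements of ℤ/37ℤ form a cyclic group of order 36.
As gcd(31, 36) = 1, raising to the 31st power is a bijection on this group: if a^31 ≡ b^31 then (ab^{−1})^31 = 1, and the only element of order dividing gcd(31, 36) = 1 is 1, so a = b.
With σ(0) = 0 this makes σ injective on all of ℤ/37ℤ, hence bijective (finite equal-size domain and codomain). In particular σ is bijective.
Since σ is bijective, we find the preimage of 23. The inverse of x ↦ x^31 on (ℤ/37ℤ)^× is x ↦ x^7, because 31·7 = 217 = 6·36 + 1 ≡ 1 (mod 36) and x^{36} = 1 for x ≠ 0 (Fermat). So σ⁻¹(23) = 23^7 mod 37.
Repeated squaring mod 37: 23^1 ≡ 23, 23^2 ≡ 23² = 529 ≡ 11, 23^4 ≡ 11² = 121 ≡ 10. Since 7 = 4 + 2 + 1, 23^7 ≡ 10·11·23: 10·11 = 110 ≡ 36, then 36·23 = 828 ≡ 14. So 23^7 ≡ 14 (mod 37).
Hence σ⁻¹(23) = 14.

14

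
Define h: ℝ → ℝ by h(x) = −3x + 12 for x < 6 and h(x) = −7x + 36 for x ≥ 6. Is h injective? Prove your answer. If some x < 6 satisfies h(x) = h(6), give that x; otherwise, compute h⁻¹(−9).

Both pieces are strictly decreasing (slopes −3 and −7), so each is injective on its own interval.
The left piece maps (−∞, 6) onto (−6, ∞); the right piece maps [6, ∞) onto (−∞, −6].
These images are disjoint, so no value is attained by both pieces. So h is injective.
Because the two images are disjoint, no x < 6 has h(x) = h(6), so we compute h⁻¹(−9): −9 lies in (−∞, −6], so solve −7x + 36 = −9: x = (−9 − 36)/(−7) = 45/7.

45/7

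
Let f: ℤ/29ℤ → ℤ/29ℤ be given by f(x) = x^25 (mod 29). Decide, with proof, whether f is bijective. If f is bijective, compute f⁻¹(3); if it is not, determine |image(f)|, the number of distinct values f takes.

Since 29 is prime, the nonzero elements of ℤ/29ℤ form a cyclic group of order 28.
As gcd(25, 28) = 1, raising to the 25th power is a bijection on this group: if u^25 ≡ v^25 then (uv^{−1})^25 = 1, and the only element of order dividing gcd(25, 28) = 1 is 1, so u = v.
With f(0) = 0 this makes f injective on all of ℤ/29ℤ, hence bijective (finite equal-size domain and codomain). In particular f is bijective.
Since f is bijective, we find the preimage of 3. The inverse of x ↦ x^25 on (ℤ/29ℤ)^× is x ↦ x^9, because 25·9 = 225 = 8·28 + 1 ≡ 1 (mod 28) and x^{28} = 1 for x ≠ 0 (Fermat). So f⁻¹(3) = 3^9 mod 29.
Repeated squaring mod 29: 3^1 ≡ 3, 3^2 ≡ 3² = 9, 3^4 ≡ 9² = 81 ≡ 23, 3^8 ≡ 23² = 529 ≡ 7. Since 9 = 8 + 1, 3^9 ≡ 7·3: 7·3 = 21. So 3^9 ≡ 21 (mod 29).
Hence f⁻¹(3) = 21.

21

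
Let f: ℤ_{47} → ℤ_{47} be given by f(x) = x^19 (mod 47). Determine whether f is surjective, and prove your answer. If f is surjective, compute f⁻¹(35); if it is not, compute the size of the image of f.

Since 47 is prime, the nonzero elements of ℤ_{47} form a cyclic group of order 46.
As gcd(19, 46) = 1, raising to the 19th power is a bijection on this group: if x_1^19 ≡ x_2^19 then (x_1x_2^{−1})^19 = 1, and the only element of order dividing gcd(19, 46) = 1 is 1, so x_1 = x_2.
With f(0) = 0 this makes f injective on all of ℤ_{47}, hence bijective (finite equal-size domain and codomain). In particular f is surjective.
Since f is surjective, we find the preimage of 35. The inverse of x ↦ x^19 on (ℤ_{47})^× is x ↦ x^17, because 19·17 = 323 = 7·46 + 1 ≡ 1 (mod 46) and x^{46} = 1 for x ≠ 0 (Fermat). So f⁻¹(35) = 35^17 mod 47.
Repeated squaring mod 47: 35^1 ≡ 35, 35^2 ≡ 35² = 1225 ≡ 3, 35^4 ≡ 3² = 9, 35^8 ≡ 9² = 81 ≡ 34, 35^16 ≡ 34² = 1156 ≡ 28. Since 17 = 16 + 1, 35^17 ≡ 28·35: 28·35 = 980 ≡ 40. So 35^17 ≡ 40 (mod 47).
Hence f⁻¹(35) = 40.

40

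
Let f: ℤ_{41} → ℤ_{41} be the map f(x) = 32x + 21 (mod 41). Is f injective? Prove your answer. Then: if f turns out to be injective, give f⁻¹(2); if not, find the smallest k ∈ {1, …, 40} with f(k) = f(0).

Suppose f(a) = f(b) in ℤ_{41}. Then 32a + 21 ≡ 32b + 21 (mod 41), hence 32(a − b) ≡ 0 (mod 41).
Since gcd(32, 41) = 1, 32 is invertible modulo 41, therefore a − b ≡ 0 (mod 41), i.e. a = b.
Hence f is injective.
We now compute 32⁻¹ mod 41 explicitly. Euclid's algorithm: 41 = 1·32 + 9, 32 = 3·9 + 5, 9 = 1·5 + 4, 5 = 1·4 + 1; back-substituting gives 1 = 9·32 − 7·41, so 32⁻¹ ≡ 9 (mod 41).
Since f is injective, we compute f⁻¹(2): solve 32x + 21 ≡ 2 (mod 41), i.e. 32x ≡ 22 (mod 41).
Multiplying by 32⁻¹ = 9 gives x ≡ 9·22 = 198 = 4·41 + 34 ≡ 34 (mod 41).
Check: f(34) = 32·34 + 21 = 1109 = 27·41 + 2 ≡ 2 (mod 41).

34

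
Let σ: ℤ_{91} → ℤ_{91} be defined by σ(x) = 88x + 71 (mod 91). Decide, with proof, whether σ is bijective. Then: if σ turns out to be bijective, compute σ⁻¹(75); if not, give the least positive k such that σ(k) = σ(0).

29

Recall: σ is injective if σ(s) = σ(t) implies s = t.
If σ(s) = σ(t), then 88s ≡ 88t (mod 91). Because gcd(88, 91) = 1, we may cancel 88 to get s ≡ t (mod 91).
We now compute 88⁻¹ mod 91 explicitly. Euclid's algorithm: 91 = 1·88 + 3, 88 = 29·3 + 1; back-substituting gives 1 = 30·88 − 29·91, so 88⁻¹ ≡ 30 (mod 91).
For any y ∈ ℤ_{91}, x = 30(y − 71) mod 91 satisfies σ(x) = 88·30(y − 71) + 71 ≡ y (since 88·30 ≡ 1 mod 91). So every y has a preimage.
Thus σ is bijective.
Since σ is bijective, we find σ⁻¹(75): we need 88x ≡ 75 − 71 ≡ 4 (mod 91). Using 88⁻¹ = 30: x ≡ 30·4 = 120 = 1·91 + 29, so x = 29.
Check: σ(29) = 88·29 + 71 = 2623 = 28·91 + 75 ≡ 75 (mod 91).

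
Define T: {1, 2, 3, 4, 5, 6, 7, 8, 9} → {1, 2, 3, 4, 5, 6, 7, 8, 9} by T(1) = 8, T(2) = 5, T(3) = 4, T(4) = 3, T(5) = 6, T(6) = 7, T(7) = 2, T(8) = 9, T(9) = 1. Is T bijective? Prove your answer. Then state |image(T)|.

9

The values 8, 5, 4, 3, 6, 7, 2, 9, 1 are a permutation of {1, 2, 3, 4, 5, 6, 7, 8, 9}: each element appears exactly once.
So T is injective and surjective, hence bijective.
The image of T is {1, 2, 3, 4, 5, 6, 7, 8, 9}, which has 9 elements.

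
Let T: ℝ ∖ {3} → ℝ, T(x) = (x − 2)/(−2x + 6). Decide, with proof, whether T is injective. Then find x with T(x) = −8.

Suppose T(x_1) = T(x_2). Cross-multiplying: (x_1 − 2)(−2x_2 + 6) = (x_2 − 2)(−2x_1 + 6).
Expanding both sides and cancelling the symmetric terms leaves 2·(x_1 − x_2) = 0. Since 2 ≠ 0, x_1 = x_2. So T is injective.
Solving T(x) = −8: cross-multiplying gives x − 2 = −8(−2x + 6), which rearranges to −15x = −46, so x = 46/15.

46/15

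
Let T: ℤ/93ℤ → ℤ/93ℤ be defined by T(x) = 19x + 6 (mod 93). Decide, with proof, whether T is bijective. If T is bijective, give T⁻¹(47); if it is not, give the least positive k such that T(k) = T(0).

56

Recall: injectivity means: for all s, t in the domain, T(s) = T(t) implies s = t.
If T(s) = T(t), then 19s ≡ 19t (mod 93). Because gcd(19, 93) = 1, we may cancel 19 to get s ≡ t (mod 93).
We now compute 19⁻¹ mod 93 explicitly. Euclid's algorithm: 93 = 4·19 + 17, 19 = 1·17 + 2, 17 = 8·2 + 1; back-substituting gives 1 = 49·19 − 10·93, so 19⁻¹ ≡ 49 (mod 93).
Then y ↦ 49(y − 6) is a two-sided inverse to T, so every y ∈ ℤ/93ℤ has a preimage.
Therefore T is bijective.
Since T is bijective, we find T⁻¹(47): we need 19x ≡ 47 − 6 ≡ 41 (mod 93). Using 19⁻¹ = 49: x ≡ 49·41 = 2009 = 21·93 + 56, so x = 56.
Check: T(56) = 19·56 + 6 = 1070 = 11·93 + 47 ≡ 47 (mod 93).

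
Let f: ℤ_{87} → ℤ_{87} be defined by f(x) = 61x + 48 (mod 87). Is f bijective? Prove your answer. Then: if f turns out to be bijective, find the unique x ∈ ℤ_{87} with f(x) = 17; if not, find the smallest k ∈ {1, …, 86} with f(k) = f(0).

38

If f(s) = f(t), then 61s ≡ 61t (mod 87). Because gcd(61, 87) = 1, we may cancel 61 to get s ≡ t (mod 87).
We now compute 61⁻¹ mod 87 explicitly. Euclid's algorithm: 87 = 1·61 + 26, 61 = 2·26 + 9, 26 = 2·9 + 8, 9 = 1·8 + 1; back-substituting gives 1 = 10·61 − 7·87, so 61⁻¹ ≡ 10 (mod 87).
Then y ↦ 10(y − 48) is a two-sided inverse to f, so every y ∈ ℤ_{87} has a preimage.
Hence f is bijective.
Since f is bijective, we compute f⁻¹(17): solve 61x + 48 ≡ 17 (mod 87), i.e. 61x ≡ 56 (mod 87).
Multiplying by 61⁻¹ = 10 gives x ≡ 10·56 = 560 = 6·87 + 38 ≡ 38 (mod 87).
Check: f(38) = 61·38 + 48 = 2366 = 27·87 + 17 ≡ 17 (mod 87).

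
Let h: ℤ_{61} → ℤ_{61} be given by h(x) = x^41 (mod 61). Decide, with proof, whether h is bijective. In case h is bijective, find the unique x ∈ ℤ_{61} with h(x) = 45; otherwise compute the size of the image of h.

Since 61 is prime, the nonzero elements of ℤ_{61} form a cyclic group of order 60.
As gcd(41, 60) = 1, raising to the 41st power is a bijection on this group: if s^41 ≡ t^41 then (st^{−1})^41 = 1, and the only element of order dividing gcd(41, 60) = 1 is 1, so s = t.
With h(0) = 0 this makes h injective on all of ℤ_{61}, hence bijective (finite equal-size domain and codomain). In particular h is bijective.
Since h is bijective, we find the preimage of 45. The inverse of x ↦ x^41 on (ℤ_{61})^× is x ↦ x^41, because 41·41 = 1681 = 28·60 + 1 ≡ 1 (mod 60) and x^{60} = 1 for x ≠ 0 (Fermat). So h⁻¹(45) = 45^41 mod 61.
Repeated squaring mod 61: 45^1 ≡ 45, 45^2 ≡ 45² = 2025 ≡ 12, 45^4 ≡ 12² = 144 ≡ 22, 45^8 ≡ 22² = 484 ≡ 57, 45^16 ≡ 57² = 3249 ≡ 16, 45^32 ≡ 16² = 256 ≡ 12. Since 41 = 32 + 8 + 1, 45^41 ≡ 12·57·45: 12·57 = 684 ≡ 13, then 13·45 = 585 ≡ 36. So 45^41 ≡ 36 (mod 61).
Hence h⁻¹(45) = 36.

36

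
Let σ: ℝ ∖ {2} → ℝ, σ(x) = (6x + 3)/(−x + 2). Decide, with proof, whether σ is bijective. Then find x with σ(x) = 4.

1/2

If σ(x) = −6, cross-multiplying gives −1(6x + 3) = 6(−x + 2), which simplifies to −3 = 12 — false.  So −6 has no preimage and σ is not surjective.
Hence σ is not bijective.
Solving σ(x) = 4: cross-multiplying gives 6x + 3 = 4(−x + 2), which rearranges to 10x = 5, so x = 1/2.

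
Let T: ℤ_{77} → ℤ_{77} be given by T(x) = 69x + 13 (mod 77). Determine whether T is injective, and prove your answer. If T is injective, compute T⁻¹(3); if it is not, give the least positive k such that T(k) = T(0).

If T(x_1) = T(x_2), then 69x_1 ≡ 69x_2 (mod 77). Because gcd(69, 77) = 1, we may cancel 69 to get x_1 ≡ x_2 (mod 77).
Therefore T is injective.
We now compute 69⁻¹ mod 77 explicitly. Euclid's algorithm: 77 = 1·69 + 8, 69 = 8·8 + 5, 8 = 1·5 + 3, 5 = 1·3 + 2, 3 = 1·2 + 1; back-substituting gives 1 = 48·69 − 43·77, so 69⁻¹ ≡ 48 (mod 77).
Since T is injective, we find T⁻¹(3): we need 69x ≡ 3 − 13 ≡ 67 (mod 77). Using 69⁻¹ = 48: x ≡ 48·67 = 3216 = 41·77 + 59, so x = 59.
Check: T(59) = 69·59 + 13 = 4084 = 53·77 + 3 ≡ 3 (mod 77).

59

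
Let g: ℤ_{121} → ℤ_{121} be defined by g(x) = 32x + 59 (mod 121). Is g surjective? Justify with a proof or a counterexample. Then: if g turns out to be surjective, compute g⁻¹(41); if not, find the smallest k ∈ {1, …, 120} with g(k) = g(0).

7

Since gcd(32, 121) = 1, 32 is invertible modulo 121. Euclid's algorithm: 121 = 3·32 + 25, 32 = 1·25 + 7, 25 = 3·7 + 4, 7 = 1·4 + 3, 4 = 1·3 + 1; back-substituting gives 1 = 87·32 − 23·121, so 32⁻¹ ≡ 87 (mod 121).
Then y ↦ 87(y − 59) is a two-sided inverse to g, so every y ∈ ℤ_{121} has a preimage.
So g is surjective.
Since g is surjective, we find g⁻¹(41): we need 32x ≡ 41 − 59 ≡ 103 (mod 121). Using 32⁻¹ = 87: x ≡ 87·103 = 8961 = 74·121 + 7, so x = 7.
Check: g(7) = 32·7 + 59 = 283 = 2·121 + 41 ≡ 41 (mod 121).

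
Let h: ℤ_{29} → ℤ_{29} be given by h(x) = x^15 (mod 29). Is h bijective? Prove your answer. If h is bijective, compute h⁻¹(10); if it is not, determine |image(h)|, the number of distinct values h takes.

19

Since 29 is prime, the nonzero elements of ℤ_{29} form a cyclic group of order 28.
As gcd(15, 28) = 1, raising to the 15th power is a bijection on this group: if a^15 ≡ b^15 then (ab^{−1})^15 = 1, and the only element of order dividing gcd(15, 28) = 1 is 1, so a = b.
With h(0) = 0 this makes h injective on all of ℤ_{29}, hence bijective (finite equal-size domain and codomain). In particular h is bijective.
Since h is bijective, we find the preimage of 10. The inverse of x ↦ x^15 on (ℤ_{29})^× is x ↦ x^15, because 15·15 = 225 = 8·28 + 1 ≡ 1 (mod 28) and x^{28} = 1 for x ≠ 0 (Fermat). So h⁻¹(10) = 10^15 mod 29.
Repeated squaring mod 29: 10^1 ≡ 10, 10^2 ≡ 10² = 100 ≡ 13, 10^4 ≡ 13² = 169 ≡ 24, 10^8 ≡ 24² = 576 ≡ 25. Since 15 = 8 + 4 + 2 + 1, 10^15 ≡ 25·24·13·10: 25·24 = 600 ≡ 20, then 20·13 = 260 ≡ 28, then 28·10 = 280 ≡ 19. So 10^15 ≡ 19 (mod 29).
Hence h⁻¹(10) = 19.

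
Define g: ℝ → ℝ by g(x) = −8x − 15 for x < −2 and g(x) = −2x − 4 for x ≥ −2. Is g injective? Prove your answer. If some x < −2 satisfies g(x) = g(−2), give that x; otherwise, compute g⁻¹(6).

Both pieces are strictly decreasing (slopes −8 and −2), so each is injective on its own interval.
The left piece maps (−∞, −2) onto (1, ∞); the right piece maps [−2, ∞) onto (−∞, 0].
These images are disjoint, so no value is attained by both pieces. Therefore g is injective.
Because the two images are disjoint, no x < −2 has g(x) = g(−2), so we compute g⁻¹(6): 6 lies in (1, ∞), so solve −8x − 15 = 6: x = (6 + 15)/(−8) = −21/8.

-21/8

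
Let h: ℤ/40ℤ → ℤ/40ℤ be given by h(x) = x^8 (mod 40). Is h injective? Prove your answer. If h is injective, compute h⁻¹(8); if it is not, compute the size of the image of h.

h(1) = 1^8 = 1.
h(3): Repeated squaring mod 40: 3^1 ≡ 3, 3^2 ≡ 3² = 9, 3^4 ≡ 9² = 81 ≡ 1, 3^8 ≡ 1² = 1. So 3^8 ≡ 1 (mod 40).
So h(1) = h(3) = 1 while 1 ≠ 3, hence h is not injective.
Since h is not injective, we determine |image(h)|. Computing x^8 mod 40 for each x (by repeated squaring, reducing mod 40 at every step), the values h(0), h(1), …, h(39) are: 0, 1, 16, 1, 16, 25, 16, 1, 16, 1, 0, 1, 16, 1, 16, 25, 16, 1, 16, 1, 0, 1, 16, 1, 16, 25, 16, 1, 16, 1, 0, 1, 16, 1, 16, 25, 16, 1, 16, 1.
The distinct values are {0, 1, 16, 25}; there are 4 of them.

4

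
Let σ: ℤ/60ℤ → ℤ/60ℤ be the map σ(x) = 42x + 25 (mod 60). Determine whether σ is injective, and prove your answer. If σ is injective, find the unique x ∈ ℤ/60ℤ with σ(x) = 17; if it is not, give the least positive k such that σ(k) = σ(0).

10

Recall that σ is injective when σ(u) = σ(v) forces u = v.
We have gcd(42, 60) = 6 > 1. Taking u = 0 and v = 10: σ(0) = 25 and σ(10) = 42·10 + 25 = 445 ≡ 25 (mod 60).
So σ(0) = σ(10) while 0 ≠ 10, thus σ is not injective.
Since σ is not injective, we find the least positive k with σ(k) = σ(0): this means 42k ≡ 0 (mod 60), i.e. 60 ∣ 42k. Since gcd(42, 60) = 6, dividing through by 6 this holds exactly when 10 ∣ 7k, and as gcd(7, 10) = 1, exactly when 10 ∣ k.
The smallest positive such k is 10.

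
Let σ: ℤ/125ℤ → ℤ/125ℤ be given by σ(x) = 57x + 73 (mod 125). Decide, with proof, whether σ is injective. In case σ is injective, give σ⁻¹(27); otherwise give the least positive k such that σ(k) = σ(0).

122

Recall: σ is injective if σ(u) = σ(v) implies u = v.
If σ(u) = σ(v), then 57u ≡ 57v (mod 125). Because gcd(57, 125) = 1, we may cancel 57 to get u ≡ v (mod 125).
So σ is injective.
We now compute 57⁻¹ mod 125 explicitly. Euclid's algorithm: 125 = 2·57 + 11, 57 = 5·11 + 2, 11 = 5·2 + 1; back-substituting gives 1 = 68·57 − 31·125, so 57⁻¹ ≡ 68 (mod 125).
Since σ is injective, we find σ⁻¹(27): we need 57x ≡ 27 − 73 ≡ 79 (mod 125). Using 57⁻¹ = 68: x ≡ 68·79 = 5372 = 42·125 + 122, so x = 122.
Check: σ(122) = 57·122 + 73 = 7027 = 56·125 + 27 ≡ 27 (mod 125).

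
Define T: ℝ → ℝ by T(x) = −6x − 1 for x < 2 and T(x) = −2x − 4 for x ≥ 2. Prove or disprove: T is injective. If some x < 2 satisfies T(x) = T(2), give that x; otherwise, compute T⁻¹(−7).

7/6

Both pieces are strictly decreasing (slopes −6 and −2), so each is injective on its own interval.
The left piece maps (−∞, 2) onto (−13, ∞); the right piece maps [2, ∞) onto (−∞, −8].
These images overlap. In particular T(2) = −8 (right piece), and solving −6x − 1 = −8 on the left piece gives x = 7/6 < 2.
So T(7/6) = T(2) with 7/6 ≠ 2, and T is not injective. This x = 7/6 is the requested value below 2.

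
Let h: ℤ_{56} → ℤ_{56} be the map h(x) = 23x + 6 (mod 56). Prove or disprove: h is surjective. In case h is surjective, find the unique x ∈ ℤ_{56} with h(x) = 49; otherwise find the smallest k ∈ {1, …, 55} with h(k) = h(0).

53

Recall that h is surjective if every y in the codomain equals h(x) for some x in the domain.
Since gcd(23, 56) = 1, 23 is invertible modulo 56. Euclid's algorithm: 56 = 2·23 + 10, 23 = 2·10 + 3, 10 = 3·3 + 1; back-substituting gives 1 = 39·23 − 16·56, so 23⁻¹ ≡ 39 (mod 56).
For any y ∈ ℤ_{56}, x = 39(y − 6) mod 56 satisfies h(x) = 23·39(y − 6) + 6 ≡ y (since 23·39 ≡ 1 mod 56). So every y has a preimage.
Therefore h is surjective.
Since h is surjective, we compute h⁻¹(49): solve 23x + 6 ≡ 49 (mod 56), i.e. 23x ≡ 43 (mod 56).
Multiplying by 23⁻¹ = 39 gives x ≡ 39·43 = 1677 = 29·56 + 53 ≡ 53 (mod 56).
Check: h(53) = 23·53 + 6 = 1225 = 21·56 + 49 ≡ 49 (mod 56).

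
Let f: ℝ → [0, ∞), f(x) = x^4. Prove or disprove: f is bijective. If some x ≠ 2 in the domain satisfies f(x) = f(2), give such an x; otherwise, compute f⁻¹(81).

-2

f(2) = 16 = (−2)^4 = f(−2) (since 4 is even), with 2 ≠ −2. So f is not injective, hence not bijective.
For the follow-up, such an x exists: taking x = −2 ∈ ℝ gives f(−2) = 16 = f(2) with −2 ≠ 2.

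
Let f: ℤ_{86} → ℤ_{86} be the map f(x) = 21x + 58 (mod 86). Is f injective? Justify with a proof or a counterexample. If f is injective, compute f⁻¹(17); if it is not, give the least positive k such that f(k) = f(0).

39

Recall that f is injective when f(a) = f(b) forces a = b.
Suppose f(a) = f(b) in ℤ_{86}. Then 21a + 58 ≡ 21b + 58 (mod 86), therefore 21(a − b) ≡ 0 (mod 86).
Since gcd(21, 86) = 1, 21 is invertible modulo 86, so a − b ≡ 0 (mod 86), i.e. a = b.
Therefore f is injective.
We now compute 21⁻¹ mod 86 explicitly. Euclid's algorithm: 86 = 4·21 + 2, 21 = 10·2 + 1; back-substituting gives 1 = 41·21 − 10·86, so 21⁻¹ ≡ 41 (mod 86).
Since f is injective, we compute f⁻¹(17): solve 21x + 58 ≡ 17 (mod 86), i.e. 21x ≡ 45 (mod 86).
Multiplying by 21⁻¹ = 41 gives x ≡ 41·45 = 1845 = 21·86 + 39 ≡ 39 (mod 86).
Check: f(39) = 21·39 + 58 = 877 = 10·86 + 17 ≡ 17 (mod 86).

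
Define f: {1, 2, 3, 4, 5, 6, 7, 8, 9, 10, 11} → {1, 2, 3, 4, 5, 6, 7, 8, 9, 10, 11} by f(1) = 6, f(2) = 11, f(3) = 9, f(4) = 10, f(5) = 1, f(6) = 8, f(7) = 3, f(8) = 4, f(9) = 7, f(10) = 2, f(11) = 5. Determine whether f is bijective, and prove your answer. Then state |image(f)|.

The values 6, 11, 9, 10, 1, 8, 3, 4, 7, 2, 5 are a permutation of {1, 2, 3, 4, 5, 6, 7, 8, 9, 10, 11}: each element appears exactly once.
So f is injective and surjective, hence bijective.
The image of f is {1, 2, 3, 4, 5, 6, 7, 8, 9, 10, 11}, which has 11 elements.

11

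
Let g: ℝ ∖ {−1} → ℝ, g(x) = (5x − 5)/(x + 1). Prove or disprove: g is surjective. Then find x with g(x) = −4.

If g(x) = 5, cross-multiplying gives 1(5x − 5) = 5(x + 1), which simplifies to −5 = 5 — false.  So 5 has no preimage and g is not surjective.
Solving g(x) = −4: cross-multiplying gives 5x − 5 = −4(x + 1), which rearranges to 9x = 1, so x = 1/9.

1/9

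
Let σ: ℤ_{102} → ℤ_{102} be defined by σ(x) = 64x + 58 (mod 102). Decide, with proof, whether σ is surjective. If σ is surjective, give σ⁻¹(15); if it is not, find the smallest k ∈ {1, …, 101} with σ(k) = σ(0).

Since gcd(64, 102) = 2, we have 64x ≡ 0 (mod 2) for all x, so σ(x) ≡ 0 (mod 2).
But 1 ≢ 0 (mod 2), so 1 ∈ ℤ_{102} has no preimage. Thus σ is not surjective.
Since σ is not surjective, we find the least positive k with σ(k) = σ(0): this means 64k ≡ 0 (mod 102), i.e. 102 ∣ 64k. Since gcd(64, 102) = 2, dividing through by 2 this holds exactly when 51 ∣ 32k, and as gcd(32, 51) = 1, exactly when 51 ∣ k.
The smallest positive such k is 51.

51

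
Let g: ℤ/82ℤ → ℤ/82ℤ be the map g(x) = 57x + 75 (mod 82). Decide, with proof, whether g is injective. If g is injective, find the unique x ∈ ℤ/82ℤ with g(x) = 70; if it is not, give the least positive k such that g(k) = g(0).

If g(u) = g(v), then 57u ≡ 57v (mod 82). Because gcd(57, 82) = 1, we may cancel 57 to get u ≡ v (mod 82).
Therefore g is injective.
We now compute 57⁻¹ mod 82 explicitly. Euclid's algorithm: 82 = 1·57 + 25, 57 = 2·25 + 7, 25 = 3·7 + 4, 7 = 1·4 + 3, 4 = 1·3 + 1; back-substituting gives 1 = 59·57 − 41·82, so 57⁻¹ ≡ 59 (mod 82).
Since g is injective, we find g⁻¹(70): we need 57x ≡ 70 − 75 ≡ 77 (mod 82). Using 57⁻¹ = 59: x ≡ 59·77 = 4543 = 55·82 + 33, so x = 33.
Check: g(33) = 57·33 + 75 = 1956 = 23·82 + 70 ≡ 70 (mod 82).

33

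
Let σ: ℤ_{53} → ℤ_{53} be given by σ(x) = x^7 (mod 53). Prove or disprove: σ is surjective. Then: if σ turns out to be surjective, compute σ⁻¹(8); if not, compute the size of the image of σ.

Since 53 is prime, the nonzero elements of ℤ_{53} form a cyclic group of order 52.
As gcd(7, 52) = 1, raising to the 7th power is a bijection on this group: if s^7 ≡ t^7 then (st^{−1})^7 = 1, and the only element of order dividing gcd(7, 52) = 1 is 1, so s = t.
With σ(0) = 0 this makes σ injective on all of ℤ_{53}, hence bijective (finite equal-size domain and codomain). In particular σ is surjective.
Since σ is surjective, we find the preimage of 8. The inverse of x ↦ x^7 on (ℤ_{53})^× is x ↦ x^15, because 7·15 = 105 = 2·52 + 1 ≡ 1 (mod 52) and x^{52} = 1 for x ≠ 0 (Fermat). So σ⁻¹(8) = 8^15 mod 53.
Repeated squaring mod 53: 8^1 ≡ 8, 8^2 ≡ 8² = 64 ≡ 11, 8^4 ≡ 11² = 121 ≡ 15, 8^8 ≡ 15² = 225 ≡ 13. Since 15 = 8 + 4 + 2 + 1, 8^15 ≡ 13·15·11·8: 13·15 = 195 ≡ 36, then 36·11 = 396 ≡ 25, then 25·8 = 200 ≡ 41. So 8^15 ≡ 41 (mod 53).
Hence σ⁻¹(8) = 41.

41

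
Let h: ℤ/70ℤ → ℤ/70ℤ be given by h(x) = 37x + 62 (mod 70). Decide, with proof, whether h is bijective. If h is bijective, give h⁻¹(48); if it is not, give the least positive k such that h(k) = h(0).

If h(a) = h(b), then 37a ≡ 37b (mod 70). Because gcd(37, 70) = 1, we may cancel 37 to get a ≡ b (mod 70).
We now compute 37⁻¹ mod 70 explicitly. Euclid's algorithm: 70 = 1·37 + 33, 37 = 1·33 + 4, 33 = 8·4 + 1; back-substituting gives 1 = 53·37 − 28·70, so 37⁻¹ ≡ 53 (mod 70).
For any y ∈ ℤ/70ℤ, x = 53(y − 62) mod 70 satisfies h(x) = 37·53(y − 62) + 62 ≡ y (since 37·53 ≡ 1 mod 70). So every y has a preimage.
Thus h is bijective.
Since h is bijective, we find h⁻¹(48): we need 37x ≡ 48 − 62 ≡ 56 (mod 70). Using 37⁻¹ = 53: x ≡ 53·56 = 2968 = 42·70 + 28, so x = 28.
Check: h(28) = 37·28 + 62 = 1098 = 15·70 + 48 ≡ 48 (mod 70).

28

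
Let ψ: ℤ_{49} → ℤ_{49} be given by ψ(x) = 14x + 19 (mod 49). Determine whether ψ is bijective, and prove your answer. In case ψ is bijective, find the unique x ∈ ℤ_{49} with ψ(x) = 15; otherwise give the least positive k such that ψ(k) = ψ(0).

We have gcd(14, 49) = 7 > 1. Taking a = 0 and b = 7: ψ(0) = 19 and ψ(7) = 14·7 + 19 = 117 ≡ 19 (mod 49).
So ψ(0) = ψ(7) while 0 ≠ 7, therefore ψ is not injective, hence not bijective.
Since ψ is not bijective, we find the least positive k with ψ(k) = ψ(0): this means 14k ≡ 0 (mod 49), i.e. 49 ∣ 14k. Since gcd(14, 49) = 7, dividing through by 7 this holds exactly when 7 ∣ 2k, and as gcd(2, 7) = 1, exactly when 7 ∣ k.
The smallest positive such k is 7.

7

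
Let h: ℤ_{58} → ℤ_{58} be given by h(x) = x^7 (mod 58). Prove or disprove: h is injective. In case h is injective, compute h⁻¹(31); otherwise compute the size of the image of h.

h(4): Repeated squaring mod 58: 4^1 ≡ 4, 4^2 ≡ 4² = 16, 4^4 ≡ 16² = 256 ≡ 24. Since 7 = 4 + 2 + 1, 4^7 ≡ 24·16·4: 24·16 = 384 ≡ 36, then 36·4 = 144 ≡ 28. So 4^7 ≡ 28 (mod 58).
h(6): Repeated squaring mod 58: 6^1 ≡ 6, 6^2 ≡ 6² = 36, 6^4 ≡ 36² = 1296 ≡ 20. Since 7 = 4 + 2 + 1, 6^7 ≡ 20·36·6: 20·36 = 720 ≡ 24, then 24·6 = 144 ≡ 28. So 6^7 ≡ 28 (mod 58).
So h(4) = h(6) = 28 while 4 ≠ 6, thus h is not injective.
Since h is not injective, we determine |image(h)|. Computing x^7 mod 58 for each x (by repeated squaring, reducing mod 58 at every step), the values h(0), h(1), …, h(57) are: 0, 1, 12, 41, 28, 57, 28, 1, 46, 57, 46, 41, 46, 57, 12, 17, 30, 41, 46, 41, 30, 41, 28, 1, 30, 1, 46, 17, 28, 29, 30, 41, 12, 57, 28, 57, 30, 17, 28, 17, 12, 17, 28, 41, 46, 1, 12, 17, 12, 1, 12, 57, 30, 1, 30, 17, 46, 57.
The distinct values are {0, 1, 12, 17, 28, 29, 30, 41, 46, 57}; there are 10 of them.

10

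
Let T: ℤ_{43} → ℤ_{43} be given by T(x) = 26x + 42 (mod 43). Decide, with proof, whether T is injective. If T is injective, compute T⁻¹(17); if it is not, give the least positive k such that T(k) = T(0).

Suppose T(x_1) = T(x_2) in ℤ_{43}. Then 26x_1 + 42 ≡ 26x_2 + 42 (mod 43), so 26(x_1 − x_2) ≡ 0 (mod 43).
Since gcd(26, 43) = 1, 26 is invertible modulo 43, so x_1 − x_2 ≡ 0 (mod 43), i.e. x_1 = x_2.
So T is injective.
We now compute 26⁻¹ mod 43 explicitly. Euclid's algorithm: 43 = 1·26 + 17, 26 = 1·17 + 9, 17 = 1·9 + 8, 9 = 1·8 + 1; back-substituting gives 1 = 5·26 − 3·43, so 26⁻¹ ≡ 5 (mod 43).
Since T is injective, we compute T⁻¹(17): solve 26x + 42 ≡ 17 (mod 43), i.e. 26x ≡ 18 (mod 43).
Multiplying by 26⁻¹ = 5 gives x ≡ 5·18 = 90 = 2·43 + 4 ≡ 4 (mod 43).
Check: T(4) = 26·4 + 42 = 146 = 3·43 + 17 ≡ 17 (mod 43).

4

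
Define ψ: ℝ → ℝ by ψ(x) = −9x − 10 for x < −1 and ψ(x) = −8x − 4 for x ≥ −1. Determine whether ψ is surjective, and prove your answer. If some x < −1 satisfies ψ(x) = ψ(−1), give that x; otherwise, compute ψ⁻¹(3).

Both pieces are strictly decreasing (slopes −9 and −8), so each is injective on its own interval.
The left piece maps (−∞, −1) onto (−1, ∞); the right piece maps [−1, ∞) onto (−∞, 4].
The union (−1, ∞) ∪ (−∞, 4] covers ℝ, so ψ is surjective.
For the follow-up: the images overlap, so an x < −1 with ψ(x) = ψ(−1) exists. ψ(−1) = 4; solving −9x − 10 = 4 for x < −1 gives x = (4 + 10)/(−9) = −14/9.

-14/9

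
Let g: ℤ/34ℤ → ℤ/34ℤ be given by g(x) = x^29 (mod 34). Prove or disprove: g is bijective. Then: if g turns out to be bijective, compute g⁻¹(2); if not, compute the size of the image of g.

Computing x^29 mod 34 for each x (by repeated squaring, reducing mod 34 at every step), the values g(0), g(1), …, g(33) are: 0, 1, 32, 29, 4, 3, 10, 23, 26, 25, 28, 7, 14, 13, 22, 19, 16, 17, 18, 15, 12, 21, 20, 27, 6, 9, 8, 11, 24, 31, 30, 5, 2, 33.
Every element of ℤ/34ℤ appears exactly once in this list, so g is a bijection, and in particular bijective.
Since g is bijective, we read off the preimage of 2 from the same table: g(32) = 2, so g⁻¹(2) = 32.

32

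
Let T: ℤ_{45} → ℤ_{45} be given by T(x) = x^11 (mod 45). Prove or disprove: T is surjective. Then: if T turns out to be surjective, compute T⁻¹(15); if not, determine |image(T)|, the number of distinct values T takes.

35

T(0) = 0^11 = 0.
T(15): Repeated squaring mod 45: 15^1 ≡ 15, 15^2 ≡ 15² = 225 ≡ 0, 15^4 ≡ 0² = 0, 15^8 ≡ 0² = 0. Since 11 = 8 + 2 + 1, 15^11 ≡ 0·0·15: 0·0 = 0, then 0·15 = 0. So 15^11 ≡ 0 (mod 45).
So T(0) = T(15) = 0 while 0 ≠ 15, hence T is not injective.
A non-injective map from the 45-element set ℤ_{45} to itself takes at most 44 distinct values, so it cannot be surjective. Therefore T is not surjective.
Since T is not surjective, we determine |image(T)|. Computing x^11 mod 45 for each x (by repeated squaring, reducing mod 45 at every step), the values T(0), T(1), …, T(44) are: 0, 1, 23, 27, 34, 20, 36, 13, 17, 9, 10, 41, 18, 7, 29, 0, 31, 8, 27, 19, 5, 36, 43, 2, 9, 40, 26, 18, 37, 14, 0, 16, 38, 27, 4, 35, 36, 28, 32, 9, 25, 11, 18, 22, 44.
The distinct values are {0, 1, 2, 4, 5, 7, 8, 9, 10, 11, 13, 14, 16, 17, 18, 19, 20, 22, 23, 25, 26, 27, 28, 29, 31, 32, 34, 35, 36, 37, 38, 40, 41, 43, 44}; there are 35 of them.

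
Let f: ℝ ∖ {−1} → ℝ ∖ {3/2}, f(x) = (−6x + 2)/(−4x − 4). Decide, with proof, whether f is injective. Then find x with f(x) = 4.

Suppose f(x_1) = f(x_2). Cross-multiplying: (−6x_1 + 2)(−4x_2 − 4) = (−6x_2 + 2)(−4x_1 − 4).
Expanding both sides and cancelling the symmetric terms leaves 32·(x_1 − x_2) = 0. Since 32 ≠ 0, x_1 = x_2. So f is injective.
Solving f(x) = 4: cross-multiplying gives −6x + 2 = 4(−4x − 4), which rearranges to 10x = −18, so x = −9/5.

-9/5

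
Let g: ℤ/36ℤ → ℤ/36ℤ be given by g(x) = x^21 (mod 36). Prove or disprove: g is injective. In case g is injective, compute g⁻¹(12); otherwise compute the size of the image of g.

9

g(0) = 0^21 = 0.
g(6): Repeated squaring mod 36: 6^1 ≡ 6, 6^2 ≡ 6² = 36 ≡ 0, 6^4 ≡ 0² = 0, 6^8 ≡ 0² = 0, 6^16 ≡ 0² = 0. Since 21 = 16 + 4 + 1, 6^21 ≡ 0·0·6: 0·0 = 0, then 0·6 = 0. So 6^21 ≡ 0 (mod 36).
So g(0) = g(6) = 0 while 0 ≠ 6, therefore g is not injective.
Since g is not injective, we determine |image(g)|. Computing x^21 mod 36 for each x (by repeated squaring, reducing mod 36 at every step), the values g(0), g(1), …, g(35) are: 0, 1, 8, 27, 28, 17, 0, 19, 8, 9, 28, 35, 0, 1, 8, 27, 28, 17, 0, 19, 8, 9, 28, 35, 0, 1, 8, 27, 28, 17, 0, 19, 8, 9, 28, 35.
The distinct values are {0, 1, 8, 9, 17, 19, 27, 28, 35}; there are 9 of them.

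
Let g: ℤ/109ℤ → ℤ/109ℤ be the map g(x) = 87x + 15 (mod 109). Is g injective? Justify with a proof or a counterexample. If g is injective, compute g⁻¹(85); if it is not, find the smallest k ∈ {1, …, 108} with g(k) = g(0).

86

If g(s) = g(t), then 87s ≡ 87t (mod 109). Because gcd(87, 109) = 1, we may cancel 87 to get s ≡ t (mod 109).
Therefore g is injective.
We now compute 87⁻¹ mod 109 explicitly. Euclid's algorithm: 109 = 1·87 + 22, 87 = 3·22 + 21, 22 = 1·21 + 1; back-substituting gives 1 = 104·87 − 83·109, so 87⁻¹ ≡ 104 (mod 109).
Since g is injective, we find g⁻¹(85): we need 87x ≡ 85 − 15 ≡ 70 (mod 109). Using 87⁻¹ = 104: x ≡ 104·70 = 7280 = 66·109 + 86, so x = 86.
Check: g(86) = 87·86 + 15 = 7497 = 68·109 + 85 ≡ 85 (mod 109).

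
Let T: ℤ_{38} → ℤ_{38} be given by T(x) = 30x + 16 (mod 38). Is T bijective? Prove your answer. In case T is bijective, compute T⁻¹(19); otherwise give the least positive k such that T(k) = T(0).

19

We have gcd(30, 38) = 2 > 1. Taking s = 0 and t = 19: T(0) = 16 and T(19) = 30·19 + 16 = 586 ≡ 16 (mod 38).
So T(0) = T(19) while 0 ≠ 19, therefore T is not injective, hence not bijective.
Since T is not bijective, we find the least positive k with T(k) = T(0): this means 30k ≡ 0 (mod 38), i.e. 38 ∣ 30k. Since gcd(30, 38) = 2, dividing through by 2 this holds exactly when 19 ∣ 15k, and as gcd(15, 19) = 1, exactly when 19 ∣ k.
The smallest positive such k is 19.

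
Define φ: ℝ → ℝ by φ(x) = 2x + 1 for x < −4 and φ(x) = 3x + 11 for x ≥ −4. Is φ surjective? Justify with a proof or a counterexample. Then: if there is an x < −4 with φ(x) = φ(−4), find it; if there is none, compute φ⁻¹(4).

-7/3

Both pieces are strictly increasing (slopes 2 and 3), so each is injective on its own interval.
The left piece maps (−∞, −4) onto (−∞, −7); the right piece maps [−4, ∞) onto [−1, ∞).
The union (−∞, −7) ∪ [−1, ∞) omits the interval between −7 and −1; in particular −7 has no preimage. So φ is not surjective.
Because the two images are disjoint, no x < −4 has φ(x) = φ(−4), so we compute φ⁻¹(4): 4 lies in [−1, ∞), so solve 3x + 11 = 4: x = (4 − 11)/3 = −7/3.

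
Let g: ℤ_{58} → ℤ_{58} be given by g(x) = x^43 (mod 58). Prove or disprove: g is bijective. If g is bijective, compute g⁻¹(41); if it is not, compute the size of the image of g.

17

Computing x^43 mod 58 for each x (by repeated squaring, reducing mod 58 at every step), the values g(0), g(1), …, g(57) are: 0, 1, 56, 55, 4, 5, 6, 7, 50, 9, 48, 47, 46, 13, 44, 43, 16, 41, 40, 39, 20, 37, 22, 23, 24, 25, 32, 31, 28, 29, 30, 27, 26, 33, 34, 35, 36, 21, 38, 19, 18, 17, 42, 15, 14, 45, 12, 11, 10, 49, 8, 51, 52, 53, 54, 3, 2, 57.
Every element of ℤ_{58} appears exactly once in this list, so g is a bijection, and in particular bijective.
Since g is bijective, we read off the preimage of 41 from the same table: g(17) = 41, so g⁻¹(41) = 17.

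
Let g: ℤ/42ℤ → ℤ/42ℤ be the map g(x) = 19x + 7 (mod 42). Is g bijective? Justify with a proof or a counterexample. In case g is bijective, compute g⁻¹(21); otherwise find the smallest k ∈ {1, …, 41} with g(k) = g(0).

14

Suppose g(a) = g(b) in ℤ/42ℤ. Then 19a + 7 ≡ 19b + 7 (mod 42), thus 19(a − b) ≡ 0 (mod 42).
Since gcd(19, 42) = 1, 19 is invertible modulo 42, hence a − b ≡ 0 (mod 42), i.e. a = b.
We now compute 19⁻¹ mod 42 explicitly. Euclid's algorithm: 42 = 2·19 + 4, 19 = 4·4 + 3, 4 = 1·3 + 1; back-substituting gives 1 = 31·19 − 14·42, so 19⁻¹ ≡ 31 (mod 42).
Then y ↦ 31(y − 7) is a two-sided inverse to g, so every y ∈ ℤ/42ℤ has a preimage.
So g is bijective.
Since g is bijective, we compute g⁻¹(21): solve 19x + 7 ≡ 21 (mod 42), i.e. 19x ≡ 14 (mod 42).
Multiplying by 19⁻¹ = 31 gives x ≡ 31·14 = 434 = 10·42 + 14 ≡ 14 (mod 42).
Check: g(14) = 19·14 + 7 = 273 = 6·42 + 21 ≡ 21 (mod 42).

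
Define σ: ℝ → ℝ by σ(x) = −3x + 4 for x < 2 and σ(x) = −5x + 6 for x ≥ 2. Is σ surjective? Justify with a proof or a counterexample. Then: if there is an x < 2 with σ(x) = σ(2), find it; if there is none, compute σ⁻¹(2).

2/3

Both pieces are strictly decreasing (slopes −3 and −5), so each is injective on its own interval.
The left piece maps (−∞, 2) onto (−2, ∞); the right piece maps [2, ∞) onto (−∞, −4].
The union (−2, ∞) ∪ (−∞, −4] omits the interval between −2 and −4; in particular −2 has no preimage. So σ is not surjective.
Because the two images are disjoint, no x < 2 has σ(x) = σ(2), so we compute σ⁻¹(2): 2 lies in (−2, ∞), so solve −3x + 4 = 2: x = (2 − 4)/(−3) = 2/3.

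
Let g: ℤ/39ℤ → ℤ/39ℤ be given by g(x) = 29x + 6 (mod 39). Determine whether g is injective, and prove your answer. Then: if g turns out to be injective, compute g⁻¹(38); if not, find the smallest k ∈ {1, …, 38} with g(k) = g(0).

28

By definition, injectivity means: for all s, t in the domain, g(s) = g(t) implies s = t.
Suppose g(s) = g(t) in ℤ/39ℤ. Then 29s + 6 ≡ 29t + 6 (mod 39), hence 29(s − t) ≡ 0 (mod 39).
Since gcd(29, 39) = 1, 29 is invertible modulo 39, therefore s − t ≡ 0 (mod 39), i.e. s = t.
Thus g is injective.
We now compute 29⁻¹ mod 39 explicitly. Euclid's algorithm: 39 = 1·29 + 10, 29 = 2·10 + 9, 10 = 1·9 + 1; back-substituting gives 1 = 35·29 − 26·39, so 29⁻¹ ≡ 35 (mod 39).
Since g is injective, we compute g⁻¹(38): solve 29x + 6 ≡ 38 (mod 39), i.e. 29x ≡ 32 (mod 39).
Multiplying by 29⁻¹ = 35 gives x ≡ 35·32 = 1120 = 28·39 + 28 ≡ 28 (mod 39).
Check: g(28) = 29·28 + 6 = 818 = 20·39 + 38 ≡ 38 (mod 39).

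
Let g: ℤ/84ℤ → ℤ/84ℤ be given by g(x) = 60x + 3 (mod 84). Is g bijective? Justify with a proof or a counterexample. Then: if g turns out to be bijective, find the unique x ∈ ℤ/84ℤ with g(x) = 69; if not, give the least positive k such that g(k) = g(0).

Recall that g is injective if g(u) = g(v) implies u = v.
We have gcd(60, 84) = 12 > 1. Taking u = 0 and v = 7: g(0) = 3 and g(7) = 60·7 + 3 = 423 ≡ 3 (mod 84).
So g(0) = g(7) while 0 ≠ 7, hence g is not injective, hence not bijective.
Since g is not bijective, we find the least positive k with g(k) = g(0): this means 60k ≡ 0 (mod 84), i.e. 84 ∣ 60k. Since gcd(60, 84) = 12, dividing through by 12 this holds exactly when 7 ∣ 5k, and as gcd(5, 7) = 1, exactly when 7 ∣ k.
The smallest positive such k is 7.

7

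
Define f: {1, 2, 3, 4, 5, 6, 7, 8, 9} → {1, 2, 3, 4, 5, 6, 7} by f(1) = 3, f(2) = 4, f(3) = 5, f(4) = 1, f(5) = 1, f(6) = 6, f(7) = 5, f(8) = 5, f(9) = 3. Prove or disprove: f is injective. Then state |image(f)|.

f(4) = 1 = f(5) with 4 ≠ 5, so f is not injective.
The image of f is {1, 3, 4, 5, 6}, which has 5 elements.

5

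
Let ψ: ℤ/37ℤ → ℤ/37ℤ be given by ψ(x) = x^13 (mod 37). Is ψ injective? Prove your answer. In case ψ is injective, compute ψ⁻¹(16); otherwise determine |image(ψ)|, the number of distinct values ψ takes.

12

Since 37 is prime, the nonzero elements of ℤ/37ℤ form a cyclic group of order 36.
As gcd(13, 36) = 1, raising to the 13th power is a bijection on this group: if x_1^13 ≡ x_2^13 then (x_1x_2^{−1})^13 = 1, and the only element of order dividing gcd(13, 36) = 1 is 1, so x_1 = x_2.
With ψ(0) = 0 this makes ψ injective on all of ℤ/37ℤ, hence bijective (finite equal-size domain and codomain). In particular ψ is injective.
Since ψ is injective, we find the preimage of 16. The inverse of x ↦ x^13 on (ℤ/37ℤ)^× is x ↦ x^25, because 13·25 = 325 = 9·36 + 1 ≡ 1 (mod 36) and x^{36} = 1 for x ≠ 0 (Fermat). So ψ⁻¹(16) = 16^25 mod 37.
Repeated squaring mod 37: 16^1 ≡ 16, 16^2 ≡ 16² = 256 ≡ 34, 16^4 ≡ 34² = 1156 ≡ 9, 16^8 ≡ 9² = 81 ≡ 7, 16^16 ≡ 7² = 49 ≡ 12. Since 25 = 16 + 8 + 1, 16^25 ≡ 12·7·16: 12·7 = 84 ≡ 10, then 10·16 = 160 ≡ 12. So 16^25 ≡ 12 (mod 37).
Hence ψ⁻¹(16) = 12.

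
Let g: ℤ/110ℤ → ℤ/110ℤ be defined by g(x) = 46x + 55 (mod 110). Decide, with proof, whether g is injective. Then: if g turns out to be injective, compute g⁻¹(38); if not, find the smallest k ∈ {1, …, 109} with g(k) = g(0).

We have gcd(46, 110) = 2 > 1. Taking s = 0 and t = 55: g(0) = 55 and g(55) = 46·55 + 55 = 2585 ≡ 55 (mod 110).
So g(0) = g(55) while 0 ≠ 55, therefore g is not injective.
Since g is not injective, we find the least positive k with g(k) = g(0): this means 46k ≡ 0 (mod 110), i.e. 110 ∣ 46k. Since gcd(46, 110) = 2, dividing through by 2 this holds exactly when 55 ∣ 23k, and as gcd(23, 55) = 1, exactly when 55 ∣ k.
The smallest positive such k is 55.

55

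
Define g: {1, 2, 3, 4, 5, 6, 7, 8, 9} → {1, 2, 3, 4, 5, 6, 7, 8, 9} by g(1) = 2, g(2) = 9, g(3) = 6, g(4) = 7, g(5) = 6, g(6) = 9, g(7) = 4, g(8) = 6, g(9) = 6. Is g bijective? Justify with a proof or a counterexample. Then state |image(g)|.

g(3) = 6 = g(5) with 3 ≠ 5, so g is not injective, hence not bijective.
The image of g is {2, 4, 6, 7, 9}, which has 5 elements.

5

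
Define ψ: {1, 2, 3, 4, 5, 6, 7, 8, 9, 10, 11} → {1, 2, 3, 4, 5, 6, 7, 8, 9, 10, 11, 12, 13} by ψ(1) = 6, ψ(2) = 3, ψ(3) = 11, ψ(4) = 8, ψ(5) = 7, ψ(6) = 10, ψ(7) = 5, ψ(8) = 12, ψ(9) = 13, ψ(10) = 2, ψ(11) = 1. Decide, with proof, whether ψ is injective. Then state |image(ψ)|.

The values ψ(1), …, ψ(11) are 6, 3, 11, 8, 7, 10, 5, 12, 13, 2, 1 — all distinct.
So ψ(u) = ψ(v) only when u = v, and ψ is injective.
The image of ψ is {1, 2, 3, 5, 6, 7, 8, 10, 11, 12, 13}, which has 11 elements.

11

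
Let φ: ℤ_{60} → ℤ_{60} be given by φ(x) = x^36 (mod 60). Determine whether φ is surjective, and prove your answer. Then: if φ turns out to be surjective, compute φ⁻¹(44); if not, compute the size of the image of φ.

8

φ(2): Repeated squaring mod 60: 2^1 ≡ 2, 2^2 ≡ 2² = 4, 2^4 ≡ 4² = 16, 2^8 ≡ 16² = 256 ≡ 16, 2^16 ≡ 16² = 256 ≡ 16, 2^32 ≡ 16² = 256 ≡ 16. Since 36 = 32 + 4, 2^36 ≡ 16·16: 16·16 = 256 ≡ 16. So 2^36 ≡ 16 (mod 60).
φ(4): Repeated squaring mod 60: 4^1 ≡ 4, 4^2 ≡ 4² = 16, 4^4 ≡ 16² = 256 ≡ 16, 4^8 ≡ 16² = 256 ≡ 16, 4^16 ≡ 16² = 256 ≡ 16, 4^32 ≡ 16² = 256 ≡ 16. Since 36 = 32 + 4, 4^36 ≡ 16·16: 16·16 = 256 ≡ 16. So 4^36 ≡ 16 (mod 60).
So φ(2) = φ(4) = 16 while 2 ≠ 4, so φ is not injective.
A non-injective map from the 60-element set ℤ_{60} to itself takes at most 59 distinct values, so it cannot be surjective. Hence φ is not surjective.
Since φ is not surjective, we determine |image(φ)|. Computing x^36 mod 60 for each x (by repeated squaring, reducing mod 60 at every step), the values φ(0), φ(1), …, φ(59) are: 0, 1, 16, 21, 16, 25, 36, 1, 16, 21, 40, 1, 36, 1, 16, 45, 16, 1, 36, 1, 40, 21, 16, 1, 36, 25, 16, 21, 16, 1, 0, 1, 16, 21, 16, 25, 36, 1, 16, 21, 40, 1, 36, 1, 16, 45, 16, 1, 36, 1, 40, 21, 16, 1, 36, 25, 16, 21, 16, 1.
The distinct values are {0, 1, 16, 21, 25, 36, 40, 45}; there are 8 of them.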